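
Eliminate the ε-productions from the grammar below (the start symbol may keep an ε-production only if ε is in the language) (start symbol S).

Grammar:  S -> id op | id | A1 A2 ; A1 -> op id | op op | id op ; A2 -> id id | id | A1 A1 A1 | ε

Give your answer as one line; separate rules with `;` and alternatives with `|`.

The nullable symbols are {A2}.
ε ∉ L(G), so no ε-production is kept.
Add the nullable-subset variants: S → A1 A2 gives A1 A2 | A1.

S -> id op | id | A1 A2 | A1; A1 -> op id | op op | id op; A2 -> id id | id | A1 A1 A1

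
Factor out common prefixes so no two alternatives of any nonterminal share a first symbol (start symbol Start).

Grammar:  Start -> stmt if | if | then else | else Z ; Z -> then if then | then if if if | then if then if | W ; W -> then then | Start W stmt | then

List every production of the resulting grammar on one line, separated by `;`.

Start -> stmt if | if | then else | else Z; Z -> W | then if Z1; W -> Start W stmt | then W1; Z1 -> if if | then Z11; W1 -> then | ε; Z11 -> ε | if

Z has alternatives sharing prefix 'then if': factor to Z → then if Z1 with Z1 → then | if if | then if.
W has alternatives sharing prefix 'then': factor to W → then W1 with W1 → then | ε.
Z1 has alternatives sharing prefix 'then': factor to Z1 → then Z11 with Z11 → ε | if.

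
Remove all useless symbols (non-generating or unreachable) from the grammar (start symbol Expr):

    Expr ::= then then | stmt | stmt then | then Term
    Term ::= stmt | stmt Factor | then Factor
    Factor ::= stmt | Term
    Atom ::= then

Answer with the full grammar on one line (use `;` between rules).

Expr ::= then then | stmt | stmt then | then Term; Term ::= stmt | stmt Factor | then Factor; Factor ::= stmt | Term

Generating nonterminals: {Atom, Expr, Factor, Term}.
Reachable from Expr after that: {Expr, Factor, Term}.
Removed useless symbols: {Atom} and every production mentioning them.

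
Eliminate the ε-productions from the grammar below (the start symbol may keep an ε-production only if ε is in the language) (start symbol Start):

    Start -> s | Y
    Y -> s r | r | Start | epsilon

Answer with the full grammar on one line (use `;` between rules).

Nullable set = {Start, Y}.
ε ∈ L(G) since Start is nullable, so keep Start → ε.

Start -> s | Y | epsilon; Y -> s r | r | Start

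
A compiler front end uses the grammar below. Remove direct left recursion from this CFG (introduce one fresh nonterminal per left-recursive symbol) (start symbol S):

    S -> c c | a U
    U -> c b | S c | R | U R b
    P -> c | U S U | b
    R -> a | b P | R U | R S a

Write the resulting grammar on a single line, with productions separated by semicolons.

Directly left-recursive nonterminals: U, R.
For U: α = {R b}, β = {c b, S c, R}. Rewrite as U → β U' and U' → α U' | ε.
For R: α = {U, S a}, β = {a, b P}. Rewrite as R → β R' and R' → α R' | ε.

S -> c c | a U; U -> c b U' | S c U' | R U'; P -> c | U S U | b; R -> a R' | b P R'; U' -> R b U' | ε; R' -> U R' | S a R' | ε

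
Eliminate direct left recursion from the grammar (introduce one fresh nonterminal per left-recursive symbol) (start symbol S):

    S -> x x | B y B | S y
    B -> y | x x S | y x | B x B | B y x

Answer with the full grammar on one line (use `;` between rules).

Directly left-recursive nonterminals: S, B.
For S: α = {y}, β = {x x, B y B}. Rewrite as S → β S' and S' → α S' | ε.
For B: α = {x B, y x}, β = {y, x x S, y x}. Rewrite as B → β B' and B' → α B' | ε.

S -> x x S' | B y B S'; B -> y B' | x x S B' | y x B'; S' -> y S' | eps; B' -> x B B' | y x B' | eps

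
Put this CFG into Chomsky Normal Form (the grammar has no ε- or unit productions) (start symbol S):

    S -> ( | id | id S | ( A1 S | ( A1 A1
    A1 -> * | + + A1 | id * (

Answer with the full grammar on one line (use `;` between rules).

S -> ( | id | X1 S | X2 Y1 | X2 Y2; A1 -> * | X3 Y3 | X1 Y4; X1 -> id; X2 -> (; X3 -> +; X4 -> *; Y1 -> A1 S; Y2 -> A1 A1; Y3 -> X3 A1; Y4 -> X4 X2

Introduce a nonterminal for each terminal appearing in a rule of length ≥ 2: X1 → id, X2 → (, X3 → +, X4 → *.
Binarize each right-hand side of length ≥ 3 by chaining fresh nonterminals (Y1, Y2, …): affected rules were S → X2 A1 S; S → X2 A1 A1; A1 → X3 X3 A1; A1 → X1 X4 X2.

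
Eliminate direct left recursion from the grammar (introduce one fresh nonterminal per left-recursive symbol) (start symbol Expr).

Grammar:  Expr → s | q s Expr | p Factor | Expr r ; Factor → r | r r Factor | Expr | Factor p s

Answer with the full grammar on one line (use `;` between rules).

Expr → s Expr1 | q s Expr Expr1 | p Factor Expr1; Factor → r Factor1 | r r Factor Factor1 | Expr Factor1; Expr1 → r Expr1 | ε; Factor1 → p s Factor1 | ε

Expr, Factor are directly left-recursive.
For Expr: α = {r}, β = {s, q s Expr, p Factor}. Rewrite as Expr → β Expr1 and Expr1 → α Expr1 | ε.
For Factor: α = {p s}, β = {r, r r Factor, Expr}. Rewrite as Factor → β Factor1 and Factor1 → α Factor1 | ε.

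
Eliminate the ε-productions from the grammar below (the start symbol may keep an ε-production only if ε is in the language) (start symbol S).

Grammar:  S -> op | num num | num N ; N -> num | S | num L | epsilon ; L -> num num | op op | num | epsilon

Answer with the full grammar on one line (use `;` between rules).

S -> op | num num | num N | num; N -> num | S | num L; L -> num num | op op | num

Nullable set = {L, N}.
ε ∉ L(G), so no ε-production is kept.
For each production, add variants omitting each subset of nullable occurrences: S → num N gives num N | num.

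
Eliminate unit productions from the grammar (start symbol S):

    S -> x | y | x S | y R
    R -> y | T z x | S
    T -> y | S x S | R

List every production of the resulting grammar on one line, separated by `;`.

Unit pairs: R ⇒* {S}; T ⇒* {R, S}.
For each unit pair (A, B), copy every non-unit production of B to A, then drop all unit productions.

S -> x | y | x S | y R; R -> x | y | x S | y R | T z x; T -> x | y | x S | y R | T z x | S x S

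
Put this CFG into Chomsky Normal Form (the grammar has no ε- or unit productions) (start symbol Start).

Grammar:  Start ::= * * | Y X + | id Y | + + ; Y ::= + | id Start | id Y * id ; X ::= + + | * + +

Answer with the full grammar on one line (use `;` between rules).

Introduce a nonterminal for each terminal appearing in a rule of length ≥ 2: X1 → *, X2 → +, X3 → id.
Binarize each right-hand side of length ≥ 3 by chaining fresh nonterminals (Y1, Y2, …): affected rules were Start → Y X X2; Y → X3 Y X1 X3; X → X1 X2 X2.

Start ::= X1 X1 | Y Y1 | X3 Y | X2 X2; Y ::= + | X3 Start | X3 Y2; X ::= X2 X2 | X1 Y4; X1 ::= *; X2 ::= +; X3 ::= id; Y1 ::= X X2; Y2 ::= Y Y3; Y3 ::= X1 X3; Y4 ::= X2 X2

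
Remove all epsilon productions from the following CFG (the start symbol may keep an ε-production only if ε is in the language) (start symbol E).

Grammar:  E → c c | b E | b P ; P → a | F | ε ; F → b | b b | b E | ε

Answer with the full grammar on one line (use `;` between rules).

The nullable symbols are {F, P}.
ε ∉ L(G), so no ε-production is kept.
Expand every rule over subsets of its nullable positions: E → b P gives b P | b.

E → c c | b E | b P | b; P → a | F; F → b | b b | b E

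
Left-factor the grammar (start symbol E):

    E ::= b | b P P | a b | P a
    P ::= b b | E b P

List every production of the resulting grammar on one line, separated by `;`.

E ::= a b | P a | b E'; P ::= b b | E b P; E' ::= ε | P P

E has alternatives sharing prefix 'b': factor to E → b E' with E' → ε | P P.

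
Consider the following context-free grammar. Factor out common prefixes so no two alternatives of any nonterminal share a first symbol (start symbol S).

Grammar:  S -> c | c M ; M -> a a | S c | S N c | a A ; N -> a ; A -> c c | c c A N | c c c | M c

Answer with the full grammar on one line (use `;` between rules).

S -> c S'; M -> a M' | S M''; N -> a; A -> M c | c c A'; S' -> ε | M; M' -> a | A; M'' -> c | N c; A' -> ε | A N | c

S has alternatives sharing prefix 'c': factor to S → c S' with S' → ε | M.
M has alternatives sharing prefix 'a': factor to M → a M' with M' → a | A.
M has alternatives sharing prefix 'S': factor to M → S M'' with M'' → c | N c.
A has alternatives sharing prefix 'c c': factor to A → c c A' with A' → ε | A N | c.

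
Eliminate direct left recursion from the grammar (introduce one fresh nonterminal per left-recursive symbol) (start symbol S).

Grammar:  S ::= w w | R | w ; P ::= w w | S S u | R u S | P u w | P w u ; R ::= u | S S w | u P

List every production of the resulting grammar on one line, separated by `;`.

Left recursion appears on P.
For P: α = {u w, w u}, β = {w w, S S u, R u S}. Rewrite as P → β P' and P' → α P' | ε.

S ::= w w | R | w; P ::= w w P' | S S u P' | R u S P'; R ::= u | S S w | u P; P' ::= u w P' | w u P' | epsilon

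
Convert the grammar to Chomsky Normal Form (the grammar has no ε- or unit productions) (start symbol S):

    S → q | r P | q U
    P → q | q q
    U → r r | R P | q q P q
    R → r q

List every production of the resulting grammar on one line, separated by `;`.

S → q | X1 P | X2 U; P → q | X2 X2; U → X1 X1 | R P | X2 Y1; R → X1 X2; X1 → r; X2 → q; Y1 → X2 Y2; Y2 → P X2

Introduce a nonterminal for each terminal appearing in a rule of length ≥ 2: X1 → r, X2 → q.
Binarize each right-hand side of length ≥ 3 by chaining fresh nonterminals (Y1, Y2, …): affected rules were U → X2 X2 P X2.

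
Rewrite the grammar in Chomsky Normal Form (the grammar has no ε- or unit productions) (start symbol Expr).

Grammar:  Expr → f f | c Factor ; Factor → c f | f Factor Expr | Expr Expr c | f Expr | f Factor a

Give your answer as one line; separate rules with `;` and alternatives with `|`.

Introduce a nonterminal for each terminal appearing in a rule of length ≥ 2: X1 → f, X2 → c, X3 → a.
Binarize each right-hand side of length ≥ 3 by chaining fresh nonterminals (Y1, Y2, …): affected rules were Factor → X1 Factor Expr; Factor → Expr Expr X2; Factor → X1 Factor X3.

Expr → X1 X1 | X2 Factor; Factor → X2 X1 | X1 Y1 | Expr Y2 | X1 Expr | X1 Y3; X1 → f; X2 → c; X3 → a; Y1 → Factor Expr; Y2 → Expr X2; Y3 → Factor X3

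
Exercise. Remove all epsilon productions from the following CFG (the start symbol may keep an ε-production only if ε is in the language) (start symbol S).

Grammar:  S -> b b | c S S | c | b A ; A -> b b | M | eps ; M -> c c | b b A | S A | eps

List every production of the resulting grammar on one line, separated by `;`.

S -> b b | c S S | c | b A | b; A -> b b | M; M -> c c | b b A | b b | S A | S

The nullable symbols are {A, M}.
ε ∉ L(G), so no ε-production is kept.
Expand every rule over subsets of its nullable positions: S → b A gives b A | b. M → b b A gives b b A | b b. M → S A gives S A | S.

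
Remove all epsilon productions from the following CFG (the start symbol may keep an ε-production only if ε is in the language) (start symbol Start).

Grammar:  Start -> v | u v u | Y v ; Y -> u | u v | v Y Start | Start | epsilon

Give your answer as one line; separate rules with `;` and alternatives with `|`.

The nullable symbols are {Y}.
ε ∉ L(G), so no ε-production is kept.
Add the nullable-subset variants: Y → v Y Start gives v Y Start | v Start.

Start -> v | u v u | Y v; Y -> u | u v | v Y Start | v Start | Start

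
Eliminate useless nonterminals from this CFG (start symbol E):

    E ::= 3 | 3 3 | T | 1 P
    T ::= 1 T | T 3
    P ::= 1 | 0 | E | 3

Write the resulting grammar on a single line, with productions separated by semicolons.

Generating nonterminals: {E, P}.
Reachable from E after that: {E, P}.
Removed useless symbols: {T} and every production mentioning them.

E ::= 3 | 3 3 | 1 P; P ::= 1 | 0 | E | 3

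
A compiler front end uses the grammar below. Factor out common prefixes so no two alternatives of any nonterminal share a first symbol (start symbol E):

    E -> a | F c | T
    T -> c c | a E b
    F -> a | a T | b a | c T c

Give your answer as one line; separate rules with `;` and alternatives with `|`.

E -> a | F c | T; T -> c c | a E b; F -> b a | c T c | a F'; F' -> ε | T

F has alternatives sharing prefix 'a': factor to F → a F' with F' → ε | T.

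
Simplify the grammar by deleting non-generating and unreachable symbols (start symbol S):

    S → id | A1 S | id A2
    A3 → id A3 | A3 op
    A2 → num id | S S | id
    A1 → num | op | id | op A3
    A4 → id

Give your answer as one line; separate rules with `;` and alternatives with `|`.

S → id | A1 S | id A2; A2 → num id | S S | id; A1 → num | op | id

Generating nonterminals: {A1, A2, A4, S}.
Reachable from S after that: {A1, A2, S}.
Removed useless symbols: {A3, A4} and every production mentioning them.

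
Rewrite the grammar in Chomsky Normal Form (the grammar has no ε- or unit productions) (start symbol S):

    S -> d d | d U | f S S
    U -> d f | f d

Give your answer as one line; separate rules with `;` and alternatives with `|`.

Introduce a nonterminal for each terminal appearing in a rule of length ≥ 2: X1 → d, X2 → f.
Binarize each right-hand side of length ≥ 3 by chaining fresh nonterminals (Y1, Y2, …): affected rules were S → X2 S S.

S -> X1 X1 | X1 U | X2 Y1; U -> X1 X2 | X2 X1; X1 -> d; X2 -> f; Y1 -> S S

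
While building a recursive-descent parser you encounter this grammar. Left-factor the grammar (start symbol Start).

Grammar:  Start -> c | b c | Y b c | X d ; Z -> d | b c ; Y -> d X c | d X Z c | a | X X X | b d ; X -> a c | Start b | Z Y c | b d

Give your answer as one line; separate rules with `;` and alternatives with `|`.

Start -> c | b c | Y b c | X d; Z -> d | b c; Y -> a | X X X | b d | d X Y1; X -> a c | Start b | Z Y c | b d; Y1 -> c | Z c

Y has alternatives sharing prefix 'd X': factor to Y → d X Y1 with Y1 → c | Z c.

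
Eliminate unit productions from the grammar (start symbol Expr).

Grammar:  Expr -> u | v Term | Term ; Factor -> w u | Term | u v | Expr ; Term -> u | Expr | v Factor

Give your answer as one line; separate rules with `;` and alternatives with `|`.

Unit pairs: Expr ⇒* {Term}; Factor ⇒* {Expr, Term}; Term ⇒* {Expr}.
For every A with A ⇒* B via unit rules, add B's non-unit alternatives to A; then delete every rule of the form X → Y.

Expr -> u | v Factor | v Term; Factor -> u | v Factor | w u | u v | v Term; Term -> u | v Factor | v Term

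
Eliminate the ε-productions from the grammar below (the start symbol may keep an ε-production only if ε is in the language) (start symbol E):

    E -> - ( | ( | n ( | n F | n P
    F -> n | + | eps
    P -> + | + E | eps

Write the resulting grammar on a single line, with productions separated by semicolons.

The nullable symbols are {F, P}.
ε ∉ L(G), so no ε-production is kept.
Expand every rule over subsets of its nullable positions: E → n F gives n F | n.

E -> - ( | ( | n ( | n F | n | n P; F -> n | +; P -> + | + E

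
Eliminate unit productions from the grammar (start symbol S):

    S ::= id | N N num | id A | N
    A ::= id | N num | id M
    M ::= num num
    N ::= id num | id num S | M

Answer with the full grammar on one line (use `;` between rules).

Unit pairs: N ⇒* {M}; S ⇒* {M, N}.
Replace each nonterminal's rules with the union of the non-unit rules of every nonterminal it unit-derives.

S ::= id | N N num | id A | id num | id num S | num num; A ::= id | N num | id M; M ::= num num; N ::= id num | id num S | num num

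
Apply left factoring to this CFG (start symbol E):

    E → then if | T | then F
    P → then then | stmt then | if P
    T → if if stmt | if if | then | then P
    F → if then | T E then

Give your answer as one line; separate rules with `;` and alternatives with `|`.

E has alternatives sharing prefix 'then': factor to E → then E' with E' → if | F.
T has alternatives sharing prefix 'if if': factor to T → if if T' with T' → stmt | ε.
T has alternatives sharing prefix 'then': factor to T → then T'' with T'' → ε | P.

E → T | then E'; P → then then | stmt then | if P; T → if if T' | then T''; F → if then | T E then; E' → if | F; T' → stmt | ε; T'' → ε | P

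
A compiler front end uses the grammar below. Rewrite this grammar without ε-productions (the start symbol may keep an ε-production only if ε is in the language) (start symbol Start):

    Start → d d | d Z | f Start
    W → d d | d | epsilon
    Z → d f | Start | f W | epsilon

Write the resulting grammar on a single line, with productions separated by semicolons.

The nullable symbols are {W, Z}.
ε ∉ L(G), so no ε-production is kept.
For each production, add variants omitting each subset of nullable occurrences: Start → d Z gives d Z | d. Z → f W gives f W | f.

Start → d d | d Z | d | f Start; W → d d | d; Z → d f | Start | f W | f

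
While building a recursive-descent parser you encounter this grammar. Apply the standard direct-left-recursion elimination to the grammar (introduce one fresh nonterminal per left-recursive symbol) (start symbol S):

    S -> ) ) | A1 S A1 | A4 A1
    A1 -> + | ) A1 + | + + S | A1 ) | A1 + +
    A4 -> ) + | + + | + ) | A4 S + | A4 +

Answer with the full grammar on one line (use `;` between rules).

S -> ) ) | A1 S A1 | A4 A1; A1 -> + A1' | ) A1 + A1' | + + S A1'; A4 -> ) + A4' | + + A4' | + ) A4'; A1' -> ) A1' | + + A1' | ε; A4' -> S + A4' | + A4' | ε

Left recursion appears on A1, A4.
For A1: α = {), + +}, β = {+, ) A1 +, + + S}. Rewrite as A1 → β A1' and A1' → α A1' | ε.
For A4: α = {S +, +}, β = {) +, + +, + )}. Rewrite as A4 → β A4' and A4' → α A4' | ε.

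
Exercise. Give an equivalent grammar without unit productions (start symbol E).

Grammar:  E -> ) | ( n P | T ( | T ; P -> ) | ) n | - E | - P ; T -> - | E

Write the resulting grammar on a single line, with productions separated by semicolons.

Unit pairs: E ⇒* {T}; T ⇒* {E}.
For every A with A ⇒* B via unit rules, add B's non-unit alternatives to A; then delete every rule of the form X → Y.

E -> ) | ( n P | T ( | -; P -> ) | ) n | - E | - P; T -> ) | ( n P | T ( | -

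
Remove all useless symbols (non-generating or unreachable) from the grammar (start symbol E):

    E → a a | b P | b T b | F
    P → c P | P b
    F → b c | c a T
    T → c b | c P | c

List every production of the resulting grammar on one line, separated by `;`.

E → a a | b T b | F; F → b c | c a T; T → c b | c

Generating nonterminals: {E, F, T}.
Reachable from E after that: {E, F, T}.
Removed useless symbols: {P} and every production mentioning them.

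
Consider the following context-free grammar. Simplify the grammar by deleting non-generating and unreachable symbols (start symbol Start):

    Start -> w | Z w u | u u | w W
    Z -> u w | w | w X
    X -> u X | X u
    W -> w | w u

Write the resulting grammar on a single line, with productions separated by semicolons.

Start -> w | Z w u | u u | w W; Z -> u w | w; W -> w | w u

Generating nonterminals: {Start, W, Z}.
Reachable from Start after that: {Start, W, Z}.
Removed useless symbols: {X} and every production mentioning them.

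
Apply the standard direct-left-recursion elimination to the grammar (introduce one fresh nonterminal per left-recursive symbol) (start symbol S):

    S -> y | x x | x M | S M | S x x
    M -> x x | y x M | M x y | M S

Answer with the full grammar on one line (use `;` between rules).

Left recursion appears on S, M.
For S: α = {M, x x}, β = {y, x x, x M}. Rewrite as S → β S' and S' → α S' | ε.
For M: α = {x y, S}, β = {x x, y x M}. Rewrite as M → β M' and M' → α M' | ε.

S -> y S' | x x S' | x M S'; M -> x x M' | y x M M'; S' -> M S' | x x S' | eps; M' -> x y M' | S M' | eps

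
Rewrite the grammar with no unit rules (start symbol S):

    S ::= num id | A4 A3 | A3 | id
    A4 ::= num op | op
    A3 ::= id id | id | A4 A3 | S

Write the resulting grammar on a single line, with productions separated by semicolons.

Unit pairs: A3 ⇒* {S}; S ⇒* {A3}.
For every A with A ⇒* B via unit rules, add B's non-unit alternatives to A; then delete every rule of the form X → Y.

S ::= num id | A4 A3 | id | id id; A4 ::= num op | op; A3 ::= num id | A4 A3 | id | id id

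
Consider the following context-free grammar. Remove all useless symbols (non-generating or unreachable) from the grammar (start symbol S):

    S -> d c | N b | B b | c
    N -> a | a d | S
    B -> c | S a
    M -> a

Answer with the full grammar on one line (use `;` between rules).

Generating nonterminals: {B, M, N, S}.
Reachable from S after that: {B, N, S}.
Removed useless symbols: {M} and every production mentioning them.

S -> d c | N b | B b | c; N -> a | a d | S; B -> c | S a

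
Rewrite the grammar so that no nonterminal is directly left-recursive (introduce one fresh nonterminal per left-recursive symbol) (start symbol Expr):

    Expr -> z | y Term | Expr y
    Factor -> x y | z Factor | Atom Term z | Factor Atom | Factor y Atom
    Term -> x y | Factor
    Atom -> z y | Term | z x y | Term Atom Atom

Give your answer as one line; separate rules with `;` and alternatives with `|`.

Expr -> z Expr1 | y Term Expr1; Factor -> x y Factor1 | z Factor Factor1 | Atom Term z Factor1; Term -> x y | Factor; Atom -> z y | Term | z x y | Term Atom Atom; Expr1 -> y Expr1 | ε; Factor1 -> Atom Factor1 | y Atom Factor1 | ε

Expr, Factor are directly left-recursive.
For Expr: α = {y}, β = {z, y Term}. Rewrite as Expr → β Expr1 and Expr1 → α Expr1 | ε.
For Factor: α = {Atom, y Atom}, β = {x y, z Factor, Atom Term z}. Rewrite as Factor → β Factor1 and Factor1 → α Factor1 | ε.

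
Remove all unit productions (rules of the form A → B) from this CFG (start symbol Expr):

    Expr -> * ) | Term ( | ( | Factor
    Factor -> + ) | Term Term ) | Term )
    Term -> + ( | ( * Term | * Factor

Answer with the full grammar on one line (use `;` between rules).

Expr -> + ) | Term Term ) | Term ) | * ) | Term ( | (; Factor -> + ) | Term Term ) | Term ); Term -> + ( | ( * Term | * Factor

Unit pairs: Expr ⇒* {Factor}.
Replace each nonterminal's rules with the union of the non-unit rules of every nonterminal it unit-derives.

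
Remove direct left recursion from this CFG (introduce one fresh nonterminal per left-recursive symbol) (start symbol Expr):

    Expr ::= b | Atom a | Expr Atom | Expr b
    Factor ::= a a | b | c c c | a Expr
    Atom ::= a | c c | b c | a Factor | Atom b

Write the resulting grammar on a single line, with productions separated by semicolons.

Expr, Atom are directly left-recursive.
For Expr: α = {Atom, b}, β = {b, Atom a}. Rewrite as Expr → β Expr1 and Expr1 → α Expr1 | ε.
For Atom: α = {b}, β = {a, c c, b c, a Factor}. Rewrite as Atom → β Atom1 and Atom1 → α Atom1 | ε.

Expr ::= b Expr1 | Atom a Expr1; Factor ::= a a | b | c c c | a Expr; Atom ::= a Atom1 | c c Atom1 | b c Atom1 | a Factor Atom1; Expr1 ::= Atom Expr1 | b Expr1 | epsilon; Atom1 ::= b Atom1 | epsilon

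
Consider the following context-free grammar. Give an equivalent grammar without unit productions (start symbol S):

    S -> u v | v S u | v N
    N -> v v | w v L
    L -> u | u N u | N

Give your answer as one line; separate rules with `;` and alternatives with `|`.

Unit pairs: L ⇒* {N}.
Replace each nonterminal's rules with the union of the non-unit rules of every nonterminal it unit-derives.

S -> u v | v S u | v N; N -> v v | w v L; L -> u | u N u | v v | w v L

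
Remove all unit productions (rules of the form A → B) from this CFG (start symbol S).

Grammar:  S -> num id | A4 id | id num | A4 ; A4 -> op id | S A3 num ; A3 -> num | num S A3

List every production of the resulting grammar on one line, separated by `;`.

Unit pairs: S ⇒* {A4}.
For every A with A ⇒* B via unit rules, add B's non-unit alternatives to A; then delete every rule of the form X → Y.

S -> op id | S A3 num | num id | A4 id | id num; A4 -> op id | S A3 num; A3 -> num | num S A3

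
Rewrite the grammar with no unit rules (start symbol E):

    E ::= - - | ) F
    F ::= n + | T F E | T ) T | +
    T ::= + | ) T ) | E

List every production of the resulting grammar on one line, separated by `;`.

Unit pairs: T ⇒* {E}.
For every A with A ⇒* B via unit rules, add B's non-unit alternatives to A; then delete every rule of the form X → Y.

E ::= - - | ) F; F ::= n + | T F E | T ) T | +; T ::= - - | ) F | + | ) T )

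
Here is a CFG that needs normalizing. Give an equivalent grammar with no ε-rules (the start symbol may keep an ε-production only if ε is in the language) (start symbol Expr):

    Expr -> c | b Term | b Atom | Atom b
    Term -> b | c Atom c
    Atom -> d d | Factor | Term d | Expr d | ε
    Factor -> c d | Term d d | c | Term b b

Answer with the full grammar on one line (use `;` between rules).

Nullable set = {Atom}.
ε ∉ L(G), so no ε-production is kept.
For each production, add variants omitting each subset of nullable occurrences: Expr → b Atom gives b Atom | b. Term → c Atom c gives c Atom c | c c.

Expr -> c | b Term | b Atom | b | Atom b; Term -> b | c Atom c | c c; Atom -> d d | Factor | Term d | Expr d; Factor -> c d | Term d d | c | Term b b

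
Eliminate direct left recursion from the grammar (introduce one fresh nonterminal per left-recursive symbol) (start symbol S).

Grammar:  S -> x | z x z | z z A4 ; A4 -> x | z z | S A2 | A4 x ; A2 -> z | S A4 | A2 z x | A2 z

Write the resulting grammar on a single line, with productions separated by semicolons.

Directly left-recursive nonterminals: A4, A2.
For A4: α = {x}, β = {x, z z, S A2}. Rewrite as A4 → β A4' and A4' → α A4' | ε.
For A2: α = {z x, z}, β = {z, S A4}. Rewrite as A2 → β A2' and A2' → α A2' | ε.

S -> x | z x z | z z A4; A4 -> x A4' | z z A4' | S A2 A4'; A2 -> z A2' | S A4 A2'; A4' -> x A4' | ε; A2' -> z x A2' | z A2' | ε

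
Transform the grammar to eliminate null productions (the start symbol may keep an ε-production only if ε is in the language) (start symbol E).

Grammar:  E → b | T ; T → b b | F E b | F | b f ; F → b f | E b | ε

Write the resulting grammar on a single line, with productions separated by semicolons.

Nullable set = {E, F, T}.
ε ∈ L(G) since E is nullable, so keep E → ε.
Add the nullable-subset variants: T → F E b gives F E b | F b | E b | b. F → E b gives E b | b.

E → b | T | ε; T → b b | F E b | F b | E b | b | F | b f; F → b f | E b | b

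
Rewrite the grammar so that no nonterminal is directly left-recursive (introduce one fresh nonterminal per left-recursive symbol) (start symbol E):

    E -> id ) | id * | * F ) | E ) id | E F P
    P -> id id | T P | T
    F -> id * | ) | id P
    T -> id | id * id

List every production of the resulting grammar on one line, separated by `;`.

E -> id ) E' | id * E' | * F ) E'; P -> id id | T P | T; F -> id * | ) | id P; T -> id | id * id; E' -> ) id E' | F P E' | ε

Directly left-recursive nonterminal: E.
For E: α = {) id, F P}, β = {id ), id *, * F )}. Rewrite as E → β E' and E' → α E' | ε.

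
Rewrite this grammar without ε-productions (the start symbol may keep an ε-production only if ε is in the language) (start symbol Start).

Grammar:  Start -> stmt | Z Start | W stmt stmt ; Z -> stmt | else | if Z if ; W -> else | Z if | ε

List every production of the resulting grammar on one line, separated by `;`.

The nullable symbols are {W}.
ε ∉ L(G), so no ε-production is kept.
For each production, add variants omitting each subset of nullable occurrences: Start → W stmt stmt gives W stmt stmt | stmt stmt.

Start -> stmt | Z Start | W stmt stmt | stmt stmt; Z -> stmt | else | if Z if; W -> else | Z if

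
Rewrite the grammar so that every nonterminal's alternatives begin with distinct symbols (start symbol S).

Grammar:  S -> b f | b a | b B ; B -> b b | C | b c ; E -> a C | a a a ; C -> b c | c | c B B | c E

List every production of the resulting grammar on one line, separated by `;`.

S -> b S'; B -> C | b B'; E -> a E'; C -> b c | c C'; S' -> f | a | B; B' -> b | c; E' -> C | a a; C' -> ε | B B | E

S has alternatives sharing prefix 'b': factor to S → b S' with S' → f | a | B.
B has alternatives sharing prefix 'b': factor to B → b B' with B' → b | c.
E has alternatives sharing prefix 'a': factor to E → a E' with E' → C | a a.
C has alternatives sharing prefix 'c': factor to C → c C' with C' → ε | B B | E.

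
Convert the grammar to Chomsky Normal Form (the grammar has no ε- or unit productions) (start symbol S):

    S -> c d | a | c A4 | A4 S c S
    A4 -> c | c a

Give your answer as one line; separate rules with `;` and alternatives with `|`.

S -> X1 X2 | a | X1 A4 | A4 Y1; A4 -> c | X1 X3; X1 -> c; X2 -> d; X3 -> a; Y1 -> S Y2; Y2 -> X1 S

Introduce a nonterminal for each terminal appearing in a rule of length ≥ 2: X1 → c, X2 → d, X3 → a.
Binarize each right-hand side of length ≥ 3 by chaining fresh nonterminals (Y1, Y2, …): affected rules were S → A4 S X1 S.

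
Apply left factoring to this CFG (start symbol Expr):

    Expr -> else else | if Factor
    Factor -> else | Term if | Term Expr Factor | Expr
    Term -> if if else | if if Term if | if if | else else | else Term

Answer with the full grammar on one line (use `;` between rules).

Expr -> else else | if Factor; Factor -> else | Expr | Term Factor1; Term -> if if Term1 | else Term2; Factor1 -> if | Expr Factor; Term1 -> else | Term if | ε; Term2 -> else | Term

Factor has alternatives sharing prefix 'Term': factor to Factor → Term Factor1 with Factor1 → if | Expr Factor.
Term has alternatives sharing prefix 'if if': factor to Term → if if Term1 with Term1 → else | Term if | ε.
Term has alternatives sharing prefix 'else': factor to Term → else Term2 with Term2 → else | Term.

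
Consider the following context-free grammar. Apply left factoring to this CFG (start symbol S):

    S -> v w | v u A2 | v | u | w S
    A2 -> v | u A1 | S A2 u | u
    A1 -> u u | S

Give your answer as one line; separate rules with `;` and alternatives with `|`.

S has alternatives sharing prefix 'v': factor to S → v S' with S' → w | u A2 | ε.
A2 has alternatives sharing prefix 'u': factor to A2 → u A2' with A2' → A1 | ε.

S -> u | w S | v S'; A2 -> v | S A2 u | u A2'; A1 -> u u | S; S' -> w | u A2 | ε; A2' -> A1 | ε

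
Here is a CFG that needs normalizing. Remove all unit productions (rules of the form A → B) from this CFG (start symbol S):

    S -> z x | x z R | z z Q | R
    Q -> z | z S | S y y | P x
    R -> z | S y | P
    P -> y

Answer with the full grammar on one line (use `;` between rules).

S -> z x | x z R | z z Q | y | z | S y; Q -> z | z S | S y y | P x; R -> y | z | S y; P -> y

Unit pairs: R ⇒* {P}; S ⇒* {P, R}.
For each unit pair (A, B), copy every non-unit production of B to A, then drop all unit productions.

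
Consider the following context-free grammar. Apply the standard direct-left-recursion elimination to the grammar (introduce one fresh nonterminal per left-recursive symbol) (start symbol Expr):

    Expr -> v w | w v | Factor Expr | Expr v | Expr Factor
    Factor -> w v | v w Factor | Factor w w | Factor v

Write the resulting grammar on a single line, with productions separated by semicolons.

Directly left-recursive nonterminals: Expr, Factor.
For Expr: α = {v, Factor}, β = {v w, w v, Factor Expr}. Rewrite as Expr → β Expr1 and Expr1 → α Expr1 | ε.
For Factor: α = {w w, v}, β = {w v, v w Factor}. Rewrite as Factor → β Factor1 and Factor1 → α Factor1 | ε.

Expr -> v w Expr1 | w v Expr1 | Factor Expr Expr1; Factor -> w v Factor1 | v w Factor Factor1; Expr1 -> v Expr1 | Factor Expr1 | ε; Factor1 -> w w Factor1 | v Factor1 | ε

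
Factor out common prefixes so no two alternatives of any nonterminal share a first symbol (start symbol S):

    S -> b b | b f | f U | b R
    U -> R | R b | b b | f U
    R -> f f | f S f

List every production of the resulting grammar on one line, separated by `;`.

S -> f U | b S'; U -> b b | f U | R U'; R -> f R'; S' -> b | f | R; U' -> ε | b; R' -> f | S f

S has alternatives sharing prefix 'b': factor to S → b S' with S' → b | f | R.
U has alternatives sharing prefix 'R': factor to U → R U' with U' → ε | b.
R has alternatives sharing prefix 'f': factor to R → f R' with R' → f | S f.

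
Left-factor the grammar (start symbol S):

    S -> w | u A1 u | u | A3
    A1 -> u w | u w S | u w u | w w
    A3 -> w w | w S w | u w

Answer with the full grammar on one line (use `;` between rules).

S -> w | A3 | u S'; A1 -> w w | u w A1'; A3 -> u w | w A3'; S' -> A1 u | ε; A1' -> ε | S | u; A3' -> w | S w

S has alternatives sharing prefix 'u': factor to S → u S' with S' → A1 u | ε.
A1 has alternatives sharing prefix 'u w': factor to A1 → u w A1' with A1' → ε | S | u.
A3 has alternatives sharing prefix 'w': factor to A3 → w A3' with A3' → w | S w.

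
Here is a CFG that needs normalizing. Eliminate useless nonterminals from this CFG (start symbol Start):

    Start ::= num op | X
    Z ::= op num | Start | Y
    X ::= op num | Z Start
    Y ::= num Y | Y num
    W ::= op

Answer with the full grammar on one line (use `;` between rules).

Generating nonterminals: {Start, W, X, Z}.
Reachable from Start after that: {Start, X, Z}.
Removed useless symbols: {W, Y} and every production mentioning them.

Start ::= num op | X; Z ::= op num | Start; X ::= op num | Z Start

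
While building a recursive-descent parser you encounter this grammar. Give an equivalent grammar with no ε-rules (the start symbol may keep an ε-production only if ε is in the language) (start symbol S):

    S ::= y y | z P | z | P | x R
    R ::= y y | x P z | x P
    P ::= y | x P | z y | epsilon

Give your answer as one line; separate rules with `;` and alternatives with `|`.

S ::= y y | z P | z | P | x R | ε; R ::= y y | x P z | x z | x P | x; P ::= y | x P | x | z y

The nullable symbols are {P, S}.
ε ∈ L(G) since S is nullable, so keep S → ε.
Expand every rule over subsets of its nullable positions: S → z P gives z P | z. R → x P z gives x P z | x z. R → x P gives x P | x. P → x P gives x P | x.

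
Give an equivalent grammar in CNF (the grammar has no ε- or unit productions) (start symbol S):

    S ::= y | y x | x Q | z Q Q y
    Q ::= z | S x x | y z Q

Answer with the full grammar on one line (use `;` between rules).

Introduce a nonterminal for each terminal appearing in a rule of length ≥ 2: X1 → y, X2 → x, X3 → z.
Binarize each right-hand side of length ≥ 3 by chaining fresh nonterminals (Y1, Y2, …): affected rules were S → X3 Q Q X1; Q → S X2 X2; Q → X1 X3 Q.

S ::= y | X1 X2 | X2 Q | X3 Y1; Q ::= z | S Y3 | X1 Y4; X1 ::= y; X2 ::= x; X3 ::= z; Y1 ::= Q Y2; Y2 ::= Q X1; Y3 ::= X2 X2; Y4 ::= X3 Q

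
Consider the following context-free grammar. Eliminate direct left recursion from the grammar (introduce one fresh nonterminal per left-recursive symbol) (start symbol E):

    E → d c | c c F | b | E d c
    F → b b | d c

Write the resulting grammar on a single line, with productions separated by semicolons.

E → d c E' | c c F E' | b E'; F → b b | d c; E' → d c E' | epsilon

Directly left-recursive nonterminal: E.
For E: α = {d c}, β = {d c, c c F, b}. Rewrite as E → β E' and E' → α E' | ε.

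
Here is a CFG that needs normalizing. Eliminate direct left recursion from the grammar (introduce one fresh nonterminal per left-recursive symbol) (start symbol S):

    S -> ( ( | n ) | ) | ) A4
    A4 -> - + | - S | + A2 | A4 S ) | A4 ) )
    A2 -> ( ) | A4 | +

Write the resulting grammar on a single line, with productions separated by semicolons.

S -> ( ( | n ) | ) | ) A4; A4 -> - + A4' | - S A4' | + A2 A4'; A2 -> ( ) | A4 | +; A4' -> S ) A4' | ) ) A4' | epsilon

A4 is directly left-recursive.
For A4: α = {S ), ) )}, β = {- +, - S, + A2}. Rewrite as A4 → β A4' and A4' → α A4' | ε.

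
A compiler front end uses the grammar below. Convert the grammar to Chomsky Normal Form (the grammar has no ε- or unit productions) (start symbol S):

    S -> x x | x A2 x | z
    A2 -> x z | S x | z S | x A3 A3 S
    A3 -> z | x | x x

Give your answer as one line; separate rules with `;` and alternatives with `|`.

S -> X1 X1 | X1 Y1 | z; A2 -> X1 X2 | S X1 | X2 S | X1 Y2; A3 -> z | x | X1 X1; X1 -> x; X2 -> z; Y1 -> A2 X1; Y2 -> A3 Y3; Y3 -> A3 S

Introduce a nonterminal for each terminal appearing in a rule of length ≥ 2: X1 → x, X2 → z.
Binarize each right-hand side of length ≥ 3 by chaining fresh nonterminals (Y1, Y2, …): affected rules were S → X1 A2 X1; A2 → X1 A3 A3 S.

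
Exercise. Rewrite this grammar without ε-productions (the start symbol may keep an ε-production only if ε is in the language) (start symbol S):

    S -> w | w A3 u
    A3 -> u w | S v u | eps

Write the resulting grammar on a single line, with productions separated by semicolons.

Nullable nonterminals: {A3}.
ε ∉ L(G), so no ε-production is kept.
For each production, add variants omitting each subset of nullable occurrences: S → w A3 u gives w A3 u | w u.

S -> w | w A3 u | w u; A3 -> u w | S v u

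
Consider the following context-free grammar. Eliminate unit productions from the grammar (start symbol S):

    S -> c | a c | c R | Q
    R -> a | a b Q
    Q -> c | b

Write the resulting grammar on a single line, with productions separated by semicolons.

Unit pairs: S ⇒* {Q}.
Replace each nonterminal's rules with the union of the non-unit rules of every nonterminal it unit-derives.

S -> c | a c | c R | b; R -> a | a b Q; Q -> c | b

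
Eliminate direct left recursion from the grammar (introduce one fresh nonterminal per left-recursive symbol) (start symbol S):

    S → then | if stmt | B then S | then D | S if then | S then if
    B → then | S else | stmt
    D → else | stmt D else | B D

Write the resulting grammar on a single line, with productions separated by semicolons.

S → then S' | if stmt S' | B then S S' | then D S'; B → then | S else | stmt; D → else | stmt D else | B D; S' → if then S' | then if S' | ε

S is directly left-recursive.
For S: α = {if then, then if}, β = {then, if stmt, B then S, then D}. Rewrite as S → β S' and S' → α S' | ε.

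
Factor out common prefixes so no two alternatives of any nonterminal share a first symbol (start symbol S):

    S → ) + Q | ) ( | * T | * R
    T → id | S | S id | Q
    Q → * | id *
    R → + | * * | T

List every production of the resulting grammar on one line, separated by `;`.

S has alternatives sharing prefix ')': factor to S → ) S' with S' → + Q | (.
S has alternatives sharing prefix '*': factor to S → * S'' with S'' → T | R.
T has alternatives sharing prefix 'S': factor to T → S T' with T' → ε | id.

S → ) S' | * S''; T → id | Q | S T'; Q → * | id *; R → + | * * | T; S' → + Q | (; S'' → T | R; T' → ε | id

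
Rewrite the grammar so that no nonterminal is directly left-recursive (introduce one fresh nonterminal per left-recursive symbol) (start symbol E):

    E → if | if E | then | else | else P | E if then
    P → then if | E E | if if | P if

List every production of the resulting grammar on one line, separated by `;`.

Directly left-recursive nonterminals: E, P.
For E: α = {if then}, β = {if, if E, then, else, else P}. Rewrite as E → β E' and E' → α E' | ε.
For P: α = {if}, β = {then if, E E, if if}. Rewrite as P → β P' and P' → α P' | ε.

E → if E' | if E E' | then E' | else E' | else P E'; P → then if P' | E E P' | if if P'; E' → if then E' | ε; P' → if P' | ε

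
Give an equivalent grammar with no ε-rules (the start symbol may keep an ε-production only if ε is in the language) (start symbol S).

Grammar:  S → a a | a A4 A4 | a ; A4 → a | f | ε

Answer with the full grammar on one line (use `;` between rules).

Nullable nonterminals: {A4}.
ε ∉ L(G), so no ε-production is kept.
Expand every rule over subsets of its nullable positions: S → a A4 A4 gives a A4 A4 | a A4 | a.

S → a a | a A4 A4 | a A4 | a; A4 → a | f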